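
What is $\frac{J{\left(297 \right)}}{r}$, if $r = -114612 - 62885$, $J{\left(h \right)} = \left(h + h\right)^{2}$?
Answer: $- \frac{352836}{177497} \approx -1.9878$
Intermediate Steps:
$J{\left(h \right)} = 4 h^{2}$ ($J{\left(h \right)} = \left(2 h\right)^{2} = 4 h^{2}$)
$r = -177497$
$\frac{J{\left(297 \right)}}{r} = \frac{4 \cdot 297^{2}}{-177497} = 4 \cdot 88209 \left(- \frac{1}{177497}\right) = 352836 \left(- \frac{1}{177497}\right) = - \frac{352836}{177497}$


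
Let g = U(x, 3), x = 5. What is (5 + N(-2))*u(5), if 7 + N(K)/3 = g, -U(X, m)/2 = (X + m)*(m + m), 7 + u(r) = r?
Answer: 608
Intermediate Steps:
u(r) = -7 + r
U(X, m) = -4*m*(X + m) (U(X, m) = -2*(X + m)*(m + m) = -2*(X + m)*2*m = -4*m*(X + m))
g = -96 (g = -4*3*(5 + 3) = -4*3*8 = -96)
N(K) = -309 (N(K) = -21 + 3*(-96) = -21 - 288 = -309)
(5 + N(-2))*u(5) = (5 - 309)*(-7 + 5) = -304*(-2) = 608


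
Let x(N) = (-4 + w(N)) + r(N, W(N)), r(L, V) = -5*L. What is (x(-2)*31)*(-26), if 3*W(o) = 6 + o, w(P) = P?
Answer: -3224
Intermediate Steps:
W(o) = 2 + o/3 (W(o) = (6 + o)/3 = 2 + o/3)
x(N) = -4 - 4*N (x(N) = (-4 + N) - 5*N = -4 - 4*N)
(x(-2)*31)*(-26) = ((-4 - 4*(-2))*31)*(-26) = ((-4 + 8)*31)*(-26) = (4*31)*(-26) = 124*(-26) = -3224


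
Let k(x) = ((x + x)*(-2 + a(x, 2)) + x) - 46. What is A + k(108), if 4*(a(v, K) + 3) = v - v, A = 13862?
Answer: 12844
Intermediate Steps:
a(v, K) = -3 (a(v, K) = -3 + (v - v)/4 = -3 + (¼)*0 = -3 + 0 = -3)
k(x) = -46 - 9*x (k(x) = ((x + x)*(-2 - 3) + x) - 46 = ((2*x)*(-5) + x) - 46 = (-10*x + x) - 46 = -9*x - 46 = -46 - 9*x)
A + k(108) = 13862 + (-46 - 9*108) = 13862 + (-46 - 972) = 13862 - 1018 = 12844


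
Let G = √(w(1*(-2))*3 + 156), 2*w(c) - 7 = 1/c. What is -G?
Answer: -√663/2 ≈ -12.874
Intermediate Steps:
w(c) = 7/2 + 1/(2*c)
G = √663/2 (G = √(((1 + 7*(1*(-2)))/(2*((1*(-2)))))*3 + 156) = √(((½)*(1 + 7*(-2))/(-2))*3 + 156) = √(((½)*(-½)*(1 - 14))*3 + 156) = √(((½)*(-½)*(-13))*3 + 156) = √((13/4)*3 + 156) = √(39/4 + 156) = √(663/4) = √663/2 ≈ 12.874)
-G = -√663/2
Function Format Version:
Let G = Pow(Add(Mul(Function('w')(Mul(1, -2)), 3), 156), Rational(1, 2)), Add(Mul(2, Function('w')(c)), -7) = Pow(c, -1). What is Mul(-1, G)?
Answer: Mul(Rational(-1, 2), Pow(663, Rational(1, 2))) ≈ -12.874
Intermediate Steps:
Function('w')(c) = Add(Rational(7, 2), Mul(Rational(1, 2), Pow(c, -1)))
G = Mul(Rational(1, 2), Pow(663, Rational(1, 2))) (G = Pow(Add(Mul(Mul(Rational(1, 2), Pow(Mul(1, -2), -1), Add(1, Mul(7, Mul(1, -2)))), 3), 156), Rational(1, 2)) = Pow(Add(Mul(Mul(Rational(1, 2), Pow(-2, -1), Add(1, Mul(7, -2))), 3), 156), Rational(1, 2)) = Pow(Add(Mul(Mul(Rational(1, 2), Rational(-1, 2), Add(1, -14)), 3), 156), Rational(1, 2)) = Pow(Add(Mul(Mul(Rational(1, 2), Rational(-1, 2), -13), 3), 156), Rational(1, 2)) = Pow(Add(Mul(Rational(13, 4), 3), 156), Rational(1, 2)) = Pow(Add(Rational(39, 4), 156), Rational(1, 2)) = Pow(Rational(663, 4), Rational(1, 2)) = Mul(Rational(1, 2), Pow(663, Rational(1, 2))) ≈ 12.874)
Mul(-1, G) = Mul(-1, Mul(Rational(1, 2), Pow(663, Rational(1, 2)))) = Mul(Rational(-1, 2), Pow(663, Rational(1, 2)))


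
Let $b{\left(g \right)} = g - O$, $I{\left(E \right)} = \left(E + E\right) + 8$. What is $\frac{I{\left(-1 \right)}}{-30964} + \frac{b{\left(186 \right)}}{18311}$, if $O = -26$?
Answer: $\frac{3227251}{283490902} \approx 0.011384$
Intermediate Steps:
$I{\left(E \right)} = 8 + 2 E$ ($I{\left(E \right)} = 2 E + 8 = 8 + 2 E$)
$b{\left(g \right)} = 26 + g$ ($b{\left(g \right)} = g - -26 = g + 26 = 26 + g$)
$\frac{I{\left(-1 \right)}}{-30964} + \frac{b{\left(186 \right)}}{18311} = \frac{8 + 2 \left(-1\right)}{-30964} + \frac{26 + 186}{18311} = \left(8 - 2\right) \left(- \frac{1}{30964}\right) + 212 \cdot \frac{1}{18311} = 6 \left(- \frac{1}{30964}\right) + \frac{212}{18311} = - \frac{3}{15482} + \frac{212}{18311} = \frac{3227251}{283490902}$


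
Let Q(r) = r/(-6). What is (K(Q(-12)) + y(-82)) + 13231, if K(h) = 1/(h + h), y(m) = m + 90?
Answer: 52957/4 ≈ 13239.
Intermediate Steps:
y(m) = 90 + m
Q(r) = -r/6 (Q(r) = r*(-⅙) = -r/6)
K(h) = 1/(2*h)
(K(Q(-12)) + y(-82)) + 13231 = (1/(2*((-⅙*(-12)))) + (90 - 82)) + 13231 = ((½)/2 + 8) + 13231 = ((½)*(½) + 8) + 13231 = (¼ + 8) + 13231 = 33/4 + 13231 = 52957/4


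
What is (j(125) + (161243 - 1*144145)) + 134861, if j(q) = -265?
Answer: 151694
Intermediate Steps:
(j(125) + (161243 - 1*144145)) + 134861 = (-265 + (161243 - 1*144145)) + 134861 = (-265 + (161243 - 144145)) + 134861 = (-265 + 17098) + 134861 = 16833 + 134861 = 151694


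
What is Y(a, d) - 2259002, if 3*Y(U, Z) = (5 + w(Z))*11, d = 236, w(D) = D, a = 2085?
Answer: -6774355/3 ≈ -2.2581e+6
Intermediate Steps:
Y(U, Z) = 55/3 + 11*Z/3 (Y(U, Z) = ((5 + Z)*11)/3 = (55 + 11*Z)/3 = 55/3 + 11*Z/3)
Y(a, d) - 2259002 = (55/3 + (11/3)*236) - 2259002 = (55/3 + 2596/3) - 2259002 = 2651/3 - 2259002 = -6774355/3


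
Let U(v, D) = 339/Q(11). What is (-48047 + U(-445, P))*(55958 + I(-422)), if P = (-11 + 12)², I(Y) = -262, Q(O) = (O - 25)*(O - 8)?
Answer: -18735326808/7 ≈ -2.6765e+9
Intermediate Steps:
Q(O) = (-25 + O)*(-8 + O)
P = 1 (P = 1² = 1)
U(v, D) = -113/14 (U(v, D) = 339/(200 + 11² - 33*11) = 339/(200 + 121 - 363) = 339/(-42) = 339*(-1/42) = -113/14)
(-48047 + U(-445, P))*(55958 + I(-422)) = (-48047 - 113/14)*(55958 - 262) = -672771/14*55696 = -18735326808/7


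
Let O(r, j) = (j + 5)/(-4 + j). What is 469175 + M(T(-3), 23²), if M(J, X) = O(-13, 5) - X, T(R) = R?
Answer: 468656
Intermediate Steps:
O(r, j) = (5 + j)/(-4 + j)
M(J, X) = 10 - X (M(J, X) = (5 + 5)/(-4 + 5) - X = 10/1 - X = 1*10 - X = 10 - X)
469175 + M(T(-3), 23²) = 469175 + (10 - 1*23²) = 469175 + (10 - 1*529) = 469175 + (10 - 529) = 469175 - 519 = 468656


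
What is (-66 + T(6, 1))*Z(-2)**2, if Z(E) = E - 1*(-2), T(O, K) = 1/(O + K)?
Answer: 0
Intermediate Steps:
T(O, K) = 1/(K + O)
Z(E) = 2 + E (Z(E) = E + 2 = 2 + E)
(-66 + T(6, 1))*Z(-2)**2 = (-66 + 1/(1 + 6))*(2 - 2)**2 = (-66 + 1/7)*0**2 = (-66 + 1/7)*0 = -461/7*0 = 0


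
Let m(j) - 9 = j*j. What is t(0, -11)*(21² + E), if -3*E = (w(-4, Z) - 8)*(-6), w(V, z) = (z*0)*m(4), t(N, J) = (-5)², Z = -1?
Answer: 10625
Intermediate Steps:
m(j) = 9 + j² (m(j) = 9 + j*j = 9 + j²)
t(N, J) = 25
w(V, z) = 0 (w(V, z) = (z*0)*(9 + 4²) = 0*(9 + 16) = 0*25 = 0)
E = -16 (E = -(0 - 8)*(-6)/3 = -(-8)*(-6)/3 = -⅓*48 = -16)
t(0, -11)*(21² + E) = 25*(21² - 16) = 25*(441 - 16) = 25*425 = 10625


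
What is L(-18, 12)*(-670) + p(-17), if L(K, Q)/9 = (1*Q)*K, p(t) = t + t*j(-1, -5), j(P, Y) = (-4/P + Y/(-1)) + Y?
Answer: 1302395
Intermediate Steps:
j(P, Y) = -4/P (j(P, Y) = (-4/P + Y*(-1)) + Y = (-4/P - Y) + Y = (-Y - 4/P) + Y = -4/P)
p(t) = 5*t (p(t) = t + t*(-4/(-1)) = t + t*(-4*(-1)) = t + t*4 = t + 4*t = 5*t)
L(K, Q) = 9*K*Q (L(K, Q) = 9*((1*Q)*K) = 9*(Q*K) = 9*(K*Q) = 9*K*Q)
L(-18, 12)*(-670) + p(-17) = (9*(-18)*12)*(-670) + 5*(-17) = -1944*(-670) - 85 = 1302480 - 85 = 1302395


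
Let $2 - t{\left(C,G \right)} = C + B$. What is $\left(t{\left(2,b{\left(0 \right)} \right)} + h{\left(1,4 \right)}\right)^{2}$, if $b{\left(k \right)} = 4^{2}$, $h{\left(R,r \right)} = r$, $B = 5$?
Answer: $1$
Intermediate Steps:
$b{\left(k \right)} = 16$
$t{\left(C,G \right)} = -3 - C$ ($t{\left(C,G \right)} = 2 - \left(C + 5\right) = 2 - \left(5 + C\right) = -3 - C$)
$\left(t{\left(2,b{\left(0 \right)} \right)} + h{\left(1,4 \right)}\right)^{2} = \left(\left(-3 - 2\right) + 4\right)^{2} = \left(-5 + 4\right)^{2} = \left(-1\right)^{2} = 1$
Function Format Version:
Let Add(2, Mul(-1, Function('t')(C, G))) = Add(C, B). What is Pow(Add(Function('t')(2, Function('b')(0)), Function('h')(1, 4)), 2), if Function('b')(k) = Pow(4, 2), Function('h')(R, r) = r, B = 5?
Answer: 1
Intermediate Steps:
Function('b')(k) = 16
Function('t')(C, G) = Add(-3, Mul(-1, C)) (Function('t')(C, G) = Add(2, Mul(-1, Add(C, 5))) = Add(2, Mul(-1, Add(5, C))) = Add(2, Add(-5, Mul(-1, C))) = Add(-3, Mul(-1, C)))
Pow(Add(Function('t')(2, Function('b')(0)), Function('h')(1, 4)), 2) = Pow(Add(Add(-3, Mul(-1, 2)), 4), 2) = Pow(Add(Add(-3, -2), 4), 2) = Pow(Add(-5, 4), 2) = Pow(-1, 2) = 1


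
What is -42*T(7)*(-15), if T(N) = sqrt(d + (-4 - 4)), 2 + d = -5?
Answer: 630*I*sqrt(15) ≈ 2440.0*I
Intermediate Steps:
d = -7 (d = -2 - 5 = -7)
T(N) = I*sqrt(15) (T(N) = sqrt(-7 + (-4 - 4)) = sqrt(-7 - 8) = sqrt(-15) = I*sqrt(15))
-42*T(7)*(-15) = -42*I*sqrt(15)*(-15) = 630*I*sqrt(15)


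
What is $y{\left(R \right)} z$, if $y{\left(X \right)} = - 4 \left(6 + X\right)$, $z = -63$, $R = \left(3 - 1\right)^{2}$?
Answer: $2520$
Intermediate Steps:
$R = 4$ ($R = 2^{2} = 4$)
$y{\left(X \right)} = -24 - 4 X$
$y{\left(R \right)} z = \left(-24 - 16\right) \left(-63\right) = \left(-40\right) \left(-63\right) = 2520$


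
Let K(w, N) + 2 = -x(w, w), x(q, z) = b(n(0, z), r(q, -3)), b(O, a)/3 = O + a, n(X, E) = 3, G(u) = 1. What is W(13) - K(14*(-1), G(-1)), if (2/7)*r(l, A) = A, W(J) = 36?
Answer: 31/2 ≈ 15.500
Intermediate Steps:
r(l, A) = 7*A/2
b(O, a) = 3*O + 3*a (b(O, a) = 3*(O + a) = 3*O + 3*a)
x(q, z) = -45/2 (x(q, z) = 3*3 + 3*((7/2)*(-3)) = 9 + 3*(-21/2) = 9 - 63/2 = -45/2)
K(w, N) = 41/2 (K(w, N) = -2 - 1*(-45/2) = -2 + 45/2 = 41/2)
W(13) - K(14*(-1), G(-1)) = 36 - 1*41/2 = 36 - 41/2 = 31/2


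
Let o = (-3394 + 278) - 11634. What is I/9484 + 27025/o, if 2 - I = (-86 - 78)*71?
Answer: -422633/699445 ≈ -0.60424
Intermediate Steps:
I = 11646 (I = 2 - (-86 - 78)*71 = 2 - (-164)*71 = 2 - 1*(-11644) = 2 + 11644 = 11646)
o = -14750 (o = -3116 - 11634 = -14750)
I/9484 + 27025/o = 11646/9484 + 27025/(-14750) = 11646*(1/9484) + 27025*(-1/14750) = 5823/4742 - 1081/590 = -422633/699445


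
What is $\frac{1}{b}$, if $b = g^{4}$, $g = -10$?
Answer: $\frac{1}{10000} \approx 0.0001$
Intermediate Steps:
$b = 10000$ ($b = \left(-10\right)^{4} = 10000$)
$\frac{1}{b} = \frac{1}{10000}$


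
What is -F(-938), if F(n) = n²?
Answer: -879844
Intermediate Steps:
-F(-938) = -1*(-938)² = -1*879844 = -879844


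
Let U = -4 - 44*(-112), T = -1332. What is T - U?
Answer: -6256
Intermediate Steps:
U = 4924 (U = -4 + 4928 = 4924)
T - U = -1332 - 1*4924 = -1332 - 4924 = -6256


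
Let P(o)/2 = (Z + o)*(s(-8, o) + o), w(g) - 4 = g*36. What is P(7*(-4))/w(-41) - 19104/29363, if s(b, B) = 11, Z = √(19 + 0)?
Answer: -7009333/5402792 + 17*√19/736 ≈ -1.1967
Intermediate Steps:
Z = √19 ≈ 4.3589
w(g) = 4 + 36*g (w(g) = 4 + g*36 = 4 + 36*g)
P(o) = 2*(11 + o)*(o + √19) (P(o) = 2*((√19 + o)*(11 + o)) = 2*((o + √19)*(11 + o)) = 2*((11 + o)*(o + √19)) = 2*(11 + o)*(o + √19))
P(7*(-4))/w(-41) - 19104/29363 = (2*(7*(-4))² + 22*(7*(-4)) + 22*√19 + 2*(7*(-4))*√19)/(4 + 36*(-41)) - 19104/29363 = (2*(-28)² + 22*(-28) + 22*√19 + 2*(-28)*√19)/(4 - 1476) - 19104*1/29363 = (2*784 - 616 + 22*√19 - 56*√19)/(-1472) - 19104/29363 = (1568 - 616 + 22*√19 - 56*√19)*(-1/1472) - 19104/29363 = (952 - 34*√19)*(-1/1472) - 19104/29363 = (-119/184 + 17*√19/736) - 19104/29363 = -7009333/5402792 + 17*√19/736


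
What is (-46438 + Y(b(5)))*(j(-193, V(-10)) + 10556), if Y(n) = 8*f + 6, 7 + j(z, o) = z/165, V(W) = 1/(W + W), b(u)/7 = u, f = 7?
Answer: -7337492672/15 ≈ -4.8917e+8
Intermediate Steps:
b(u) = 7*u
V(W) = 1/(2*W)
j(z, o) = -7 + z/165
Y(n) = 62 (Y(n) = 8*7 + 6 = 56 + 6 = 62)
(-46438 + Y(b(5)))*(j(-193, V(-10)) + 10556) = (-46438 + 62)*((-7 + (1/165)*(-193)) + 10556) = -46376*((-7 - 193/165) + 10556) = -46376*(-1348/165 + 10556) = -46376*1740392/165 = -7337492672/15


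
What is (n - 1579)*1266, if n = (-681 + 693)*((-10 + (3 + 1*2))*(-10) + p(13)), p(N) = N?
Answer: -1041918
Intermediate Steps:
n = 756 (n = (-681 + 693)*((-10 + (3 + 1*2))*(-10) + 13) = 12*((-10 + (3 + 2))*(-10) + 13) = 12*((-10 + 5)*(-10) + 13) = 12*(-5*(-10) + 13) = 12*(50 + 13) = 12*63 = 756)
(n - 1579)*1266 = (756 - 1579)*1266 = -823*1266 = -1041918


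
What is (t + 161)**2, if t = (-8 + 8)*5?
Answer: 25921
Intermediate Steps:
t = 0 (t = 0*5 = 0)
(t + 161)**2 = (0 + 161)**2 = 161**2 = 25921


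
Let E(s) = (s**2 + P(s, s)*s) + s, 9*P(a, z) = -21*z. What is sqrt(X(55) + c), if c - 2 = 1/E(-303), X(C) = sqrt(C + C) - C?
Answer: sqrt(-9853402440 + 185913225*sqrt(110))/13635 ≈ 6.5201*I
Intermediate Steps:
P(a, z) = -7*z/3 (P(a, z) = (-21*z)/9 = -7*z/3)
X(C) = -C + sqrt(2)*sqrt(C) (X(C) = sqrt(2*C) - C = sqrt(2)*sqrt(C) - C = -C + sqrt(2)*sqrt(C))
E(s) = s - 4*s**2/3 (E(s) = (s**2 + (-7*s/3)*s) + s = (s**2 - 7*s**2/3) + s = -4*s**2/3 + s = s - 4*s**2/3)
c = 245429/122715 (c = 2 + 1/((1/3)*(-303)*(3 - 4*(-303))) = 2 + 1/((1/3)*(-303)*(3 + 1212)) = 2 + 1/((1/3)*(-303)*1215) = 2 + 1/(-122715) = 2 - 1/122715 = 245429/122715 ≈ 2.0000)
sqrt(X(55) + c) = sqrt((-1*55 + sqrt(2)*sqrt(55)) + 245429/122715) = sqrt((-55 + sqrt(110)) + 245429/122715) = sqrt(-6503896/122715 + sqrt(110))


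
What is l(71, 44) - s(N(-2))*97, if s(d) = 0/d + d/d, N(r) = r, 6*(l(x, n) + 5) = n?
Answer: -284/3 ≈ -94.667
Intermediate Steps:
l(x, n) = -5 + n/6
s(d) = 1 (s(d) = 0 + 1 = 1)
l(71, 44) - s(N(-2))*97 = (-5 + (⅙)*44) - 97 = (-5 + 22/3) - 1*97 = 7/3 - 97 = -284/3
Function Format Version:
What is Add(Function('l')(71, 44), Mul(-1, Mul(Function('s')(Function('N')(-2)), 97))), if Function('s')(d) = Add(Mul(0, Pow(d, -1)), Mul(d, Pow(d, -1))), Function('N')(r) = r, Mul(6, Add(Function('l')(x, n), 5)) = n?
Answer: Rational(-284, 3) ≈ -94.667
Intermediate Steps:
Function('l')(x, n) = Add(-5, Mul(Rational(1, 6), n))
Function('s')(d) = 1 (Function('s')(d) = Add(0, 1) = 1)
Add(Function('l')(71, 44), Mul(-1, Mul(Function('s')(Function('N')(-2)), 97))) = Add(Add(-5, Mul(Rational(1, 6), 44)), Mul(-1, Mul(1, 97))) = Add(Add(-5, Rational(22, 3)), Mul(-1, 97)) = Add(Rational(7, 3), -97) = Rational(-284, 3)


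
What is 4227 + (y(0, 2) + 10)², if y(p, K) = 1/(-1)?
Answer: 4308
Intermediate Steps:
y(p, K) = -1
4227 + (y(0, 2) + 10)² = 4227 + (-1 + 10)² = 4227 + 9² = 4227 + 81 = 4308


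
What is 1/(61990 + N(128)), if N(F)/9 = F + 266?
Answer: 1/65536 ≈ 1.5259e-5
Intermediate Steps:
N(F) = 2394 + 9*F (N(F) = 9*(F + 266) = 9*(266 + F) = 2394 + 9*F)
1/(61990 + N(128)) = 1/(61990 + (2394 + 9*128)) = 1/(61990 + (2394 + 1152)) = 1/(61990 + 3546) = 1/65536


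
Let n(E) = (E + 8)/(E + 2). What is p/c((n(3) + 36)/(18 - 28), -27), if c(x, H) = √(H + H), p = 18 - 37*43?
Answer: 1573*I*√6/18 ≈ 214.06*I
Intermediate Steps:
n(E) = (8 + E)/(2 + E)
p = -1573 (p = 18 - 1591 = -1573)
c(x, H) = √2*√H (c(x, H) = √(2*H) = √2*√H)
p/c((n(3) + 36)/(18 - 28), -27) = -1573*(-I*√6/18) = -(-1573)*I*√6/18 = 1573*I*√6/18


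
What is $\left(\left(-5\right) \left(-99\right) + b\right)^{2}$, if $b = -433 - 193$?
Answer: $17161$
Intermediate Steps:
$b = -626$ ($b = -433 - 193 = -626$)
$\left(\left(-5\right) \left(-99\right) + b\right)^{2} = \left(\left(-5\right) \left(-99\right) - 626\right)^{2} = \left(495 - 626\right)^{2} = \left(-131\right)^{2} = 17161$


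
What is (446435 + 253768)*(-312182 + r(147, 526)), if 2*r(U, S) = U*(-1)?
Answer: -437284475733/2 ≈ -2.1864e+11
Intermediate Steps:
r(U, S) = -U/2 (r(U, S) = (U*(-1))/2 = (-U)/2 = -U/2)
(446435 + 253768)*(-312182 + r(147, 526)) = (446435 + 253768)*(-312182 - 1/2*147) = 700203*(-312182 - 147/2) = 700203*(-624511/2) = -437284475733/2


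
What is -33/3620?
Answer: -33/3620 ≈ -0.0091160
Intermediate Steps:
-33/3620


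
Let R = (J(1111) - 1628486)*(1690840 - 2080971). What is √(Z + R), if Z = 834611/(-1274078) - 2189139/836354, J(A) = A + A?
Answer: 4*√2814063245319227836570660648747994/266395057903 ≈ 7.9653e+5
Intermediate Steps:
J(A) = 2*A
Z = -871791021784/266395057903 (Z = 834611*(-1/1274078) - 2189139*1/836354 = -834611/1274078 - 2189139/836354 = -871791021784/266395057903 ≈ -3.2725)
R = 634456000584 (R = (2*1111 - 1628486)*(1690840 - 2080971) = (2222 - 1628486)*(-390131) = -1626264*(-390131) = 634456000584)
√(Z + R) = √(-871791021784/266395057903 + 634456000584) = √(169015943011608690793568/266395057903) = 4*√2814063245319227836570660648747994/266395057903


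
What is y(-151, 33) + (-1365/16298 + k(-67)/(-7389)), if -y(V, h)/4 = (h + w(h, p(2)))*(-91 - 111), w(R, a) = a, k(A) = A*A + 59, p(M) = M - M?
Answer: 1070317524973/40141974 ≈ 26663.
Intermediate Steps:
p(M) = 0
k(A) = 59 + A² (k(A) = A² + 59 = 59 + A²)
y(V, h) = 808*h (y(V, h) = -4*(h + 0)*(-91 - 111) = -4*h*(-202) = -(-808)*h = 808*h)
y(-151, 33) + (-1365/16298 + k(-67)/(-7389)) = 808*33 + (-1365/16298 + (59 + (-67)²)/(-7389)) = 26664 + (-1365*1/16298 + (59 + 4489)*(-1/7389)) = 26664 + (-1365/16298 + 4548*(-1/7389)) = 26664 + (-1365/16298 - 1516/2463) = 26664 - 28069763/40141974 = 1070317524973/40141974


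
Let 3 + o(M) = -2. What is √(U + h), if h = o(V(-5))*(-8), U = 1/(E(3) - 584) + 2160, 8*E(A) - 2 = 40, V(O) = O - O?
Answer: 2*√2947571435/2315 ≈ 46.904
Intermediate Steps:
V(O) = 0
E(A) = 21/4 (E(A) = ¼ + (⅛)*40 = ¼ + 5 = 21/4)
o(M) = -5 (o(M) = -3 - 2 = -5)
U = 5000396/2315 (U = 1/(21/4 - 584) + 2160 = 1/(-2315/4) + 2160 = -4/2315 + 2160 = 5000396/2315 ≈ 2160.0)
h = 40 (h = -5*(-8) = 40)
√(U + h) = √(5000396/2315 + 40) = √(5092996/2315) = 2*√2947571435/2315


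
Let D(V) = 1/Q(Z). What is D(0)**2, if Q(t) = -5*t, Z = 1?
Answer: 1/25 ≈ 0.040000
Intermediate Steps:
D(V) = -1/5 (D(V) = 1/(-5*1) = 1/(-5) = -1/5)
D(0)**2 = (-1/5)**2 = 1/25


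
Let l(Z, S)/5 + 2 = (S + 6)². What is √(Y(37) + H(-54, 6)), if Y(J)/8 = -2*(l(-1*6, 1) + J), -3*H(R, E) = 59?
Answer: I*√39345/3 ≈ 66.119*I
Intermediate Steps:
H(R, E) = -59/3 (H(R, E) = -⅓*59 = -59/3)
l(Z, S) = -10 + 5*(6 + S)² (l(Z, S) = -10 + 5*(S + 6)² = -10 + 5*(6 + S)²)
Y(J) = -3760 - 16*J (Y(J) = 8*(-2*((-10 + 5*(6 + 1)²) + J)) = 8*(-2*((-10 + 5*7²) + J)) = 8*(-2*((-10 + 5*49) + J)) = 8*(-2*((-10 + 245) + J)) = 8*(-2*(235 + J)) = 8*(-470 - 2*J) = -3760 - 16*J)
√(Y(37) + H(-54, 6)) = √((-3760 - 16*37) - 59/3) = √((-3760 - 592) - 59/3) = √(-4352 - 59/3) = √(-13115/3) = I*√39345/3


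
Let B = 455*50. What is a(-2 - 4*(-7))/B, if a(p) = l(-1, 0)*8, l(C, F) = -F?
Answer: 0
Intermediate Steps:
B = 22750
a(p) = 0 (a(p) = -1*0*8 = 0*8 = 0)
a(-2 - 4*(-7))/B = 0/22750 = 0*(1/22750) = 0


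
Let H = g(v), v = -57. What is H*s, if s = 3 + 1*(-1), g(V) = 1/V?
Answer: -2/57 ≈ -0.035088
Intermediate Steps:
H = -1/57 (H = 1/(-57) = -1/57 ≈ -0.017544)
s = 2 (s = 3 - 1 = 2)
H*s = -1/57*2 = -2/57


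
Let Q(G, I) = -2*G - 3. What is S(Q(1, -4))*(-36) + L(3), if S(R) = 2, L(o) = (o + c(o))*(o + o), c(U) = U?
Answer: -36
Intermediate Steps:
Q(G, I) = -3 - 2*G
L(o) = 4*o² (L(o) = (o + o)*(o + o) = (2*o)*(2*o) = 4*o²)
S(Q(1, -4))*(-36) + L(3) = 2*(-36) + 4*3² = -72 + 4*9 = -72 + 36 = -36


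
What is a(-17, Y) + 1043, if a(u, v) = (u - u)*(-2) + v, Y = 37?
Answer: 1080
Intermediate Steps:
a(u, v) = v (a(u, v) = 0*(-2) + v = 0 + v = v)
a(-17, Y) + 1043 = 37 + 1043 = 1080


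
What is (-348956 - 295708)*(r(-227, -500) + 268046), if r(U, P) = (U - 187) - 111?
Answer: -172461157944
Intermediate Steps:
r(U, P) = -298 + U (r(U, P) = (-187 + U) - 111 = -298 + U)
(-348956 - 295708)*(r(-227, -500) + 268046) = (-348956 - 295708)*((-298 - 227) + 268046) = -644664*(-525 + 268046) = -644664*267521 = -172461157944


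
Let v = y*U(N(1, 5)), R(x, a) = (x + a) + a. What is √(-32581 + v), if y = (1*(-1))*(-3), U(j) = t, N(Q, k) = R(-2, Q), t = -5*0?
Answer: I*√32581 ≈ 180.5*I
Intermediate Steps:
t = 0
R(x, a) = x + 2*a (R(x, a) = (a + x) + a = x + 2*a)
N(Q, k) = -2 + 2*Q
U(j) = 0
y = 3 (y = -1*(-3) = 3)
v = 0 (v = 3*0 = 0)
√(-32581 + v) = √(-32581 + 0) = √(-32581) = I*√32581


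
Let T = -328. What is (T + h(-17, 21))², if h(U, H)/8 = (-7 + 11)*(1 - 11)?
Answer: 419904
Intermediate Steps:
h(U, H) = -320 (h(U, H) = 8*((-7 + 11)*(1 - 11)) = 8*(4*(-10)) = 8*(-40) = -320)
(T + h(-17, 21))² = (-328 - 320)² = (-648)² = 419904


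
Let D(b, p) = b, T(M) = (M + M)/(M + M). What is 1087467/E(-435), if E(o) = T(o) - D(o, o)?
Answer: 1087467/436 ≈ 2494.2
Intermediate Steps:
T(M) = 1 (T(M) = (2*M)/((2*M)) = (2*M)*(1/(2*M)) = 1)
E(o) = 1 - o
1087467/E(-435) = 1087467/(1 - 1*(-435)) = 1087467/(1 + 435) = 1087467/436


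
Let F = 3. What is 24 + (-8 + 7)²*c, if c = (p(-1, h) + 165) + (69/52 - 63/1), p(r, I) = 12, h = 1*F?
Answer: 7245/52 ≈ 139.33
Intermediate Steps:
h = 3 (h = 1*3 = 3)
c = 5997/52 (c = (12 + 165) + (69/52 - 63/1) = 177 + (69*(1/52) - 63*1) = 177 + (69/52 - 63) = 177 - 3207/52 = 5997/52 ≈ 115.33)
24 + (-8 + 7)²*c = 24 + (-8 + 7)²*(5997/52) = 24 + (-1)²*(5997/52) = 24 + 1*(5997/52) = 24 + 5997/52 = 7245/52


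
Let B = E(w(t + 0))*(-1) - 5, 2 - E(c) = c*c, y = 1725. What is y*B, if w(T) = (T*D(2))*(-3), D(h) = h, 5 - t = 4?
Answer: 50025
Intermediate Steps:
t = 1 (t = 5 - 1*4 = 5 - 4 = 1)
w(T) = -6*T (w(T) = (T*2)*(-3) = (2*T)*(-3) = -6*T)
E(c) = 2 - c² (E(c) = 2 - c*c = 2 - c²)
B = 29 (B = (2 - (-6*(1 + 0))²)*(-1) - 5 = (2 - (-6*1)²)*(-1) - 5 = (2 - 1*(-6)²)*(-1) - 5 = (2 - 1*36)*(-1) - 5 = (2 - 36)*(-1) - 5 = -34*(-1) - 5 = 34 - 5 = 29)
y*B = 1725*29 = 50025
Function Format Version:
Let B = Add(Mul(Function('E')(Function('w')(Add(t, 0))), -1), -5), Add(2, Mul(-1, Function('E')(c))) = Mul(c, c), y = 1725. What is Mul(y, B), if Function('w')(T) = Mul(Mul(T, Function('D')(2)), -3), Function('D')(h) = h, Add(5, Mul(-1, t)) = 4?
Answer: 50025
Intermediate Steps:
t = 1 (t = Add(5, Mul(-1, 4)) = Add(5, -4) = 1)
Function('w')(T) = Mul(-6, T) (Function('w')(T) = Mul(Mul(T, 2), -3) = Mul(Mul(2, T), -3) = Mul(-6, T))
Function('E')(c) = Add(2, Mul(-1, Pow(c, 2))) (Function('E')(c) = Add(2, Mul(-1, Mul(c, c))) = Add(2, Mul(-1, Pow(c, 2))))
B = 29 (B = Add(Mul(Add(2, Mul(-1, Pow(Mul(-6, Add(1, 0)), 2))), -1), -5) = Add(Mul(Add(2, Mul(-1, Pow(Mul(-6, 1), 2))), -1), -5) = Add(Mul(Add(2, Mul(-1, Pow(-6, 2))), -1), -5) = Add(Mul(Add(2, Mul(-1, 36)), -1), -5) = Add(Mul(Add(2, -36), -1), -5) = Add(Mul(-34, -1), -5) = Add(34, -5) = 29)
Mul(y, B) = Mul(1725, 29) = 50025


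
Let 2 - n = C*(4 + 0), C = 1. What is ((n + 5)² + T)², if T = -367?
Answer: 128164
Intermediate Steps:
n = -2 (n = 2 - (4 + 0) = 2 - 4 = -2)
((n + 5)² + T)² = ((-2 + 5)² - 367)² = (3² - 367)² = (9 - 367)² = (-358)² = 128164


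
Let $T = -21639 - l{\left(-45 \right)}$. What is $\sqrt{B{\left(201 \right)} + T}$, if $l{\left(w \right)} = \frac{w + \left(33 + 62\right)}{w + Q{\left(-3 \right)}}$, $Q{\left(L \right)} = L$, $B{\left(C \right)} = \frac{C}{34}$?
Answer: $\frac{5 i \sqrt{36009570}}{204} \approx 147.08 i$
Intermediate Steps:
$B{\left(C \right)} = \frac{C}{34}$ ($B{\left(C \right)} = C \frac{1}{34} = \frac{C}{34}$)
$l{\left(w \right)} = \frac{95 + w}{-3 + w}$ ($l{\left(w \right)} = \frac{w + \left(33 + 62\right)}{w - 3} = \frac{w + 95}{-3 + w} = \frac{95 + w}{-3 + w}$)
$T = - \frac{519311}{24}$ ($T = -21639 - \frac{95 - 45}{-3 - 45} = -21639 - \frac{1}{-48} \cdot 50 = -21639 - \left(- \frac{1}{48}\right) 50 = -21639 - - \frac{25}{24} = -21639 + \frac{25}{24} = - \frac{519311}{24} \approx -21638.0$)
$\sqrt{B{\left(201 \right)} + T} = \sqrt{\frac{1}{34} \cdot 201 - \frac{519311}{24}} = \sqrt{\frac{201}{34} - \frac{519311}{24}} = \sqrt{- \frac{8825875}{408}} = \frac{5 i \sqrt{36009570}}{204}$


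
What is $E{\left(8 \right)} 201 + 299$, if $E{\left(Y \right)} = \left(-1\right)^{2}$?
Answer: $500$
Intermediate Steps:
$E{\left(Y \right)} = 1$
$E{\left(8 \right)} 201 + 299 = 1 \cdot 201 + 299 = 201 + 299 = 500$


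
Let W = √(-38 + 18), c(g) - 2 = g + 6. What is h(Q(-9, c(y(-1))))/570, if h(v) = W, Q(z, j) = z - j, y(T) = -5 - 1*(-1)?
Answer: I*√5/285 ≈ 0.0078458*I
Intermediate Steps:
y(T) = -4 (y(T) = -5 + 1 = -4)
c(g) = 8 + g (c(g) = 2 + (g + 6) = 2 + (6 + g) = 8 + g)
W = 2*I*√5 (W = √(-20) = 2*I*√5 ≈ 4.4721*I)
h(v) = 2*I*√5
h(Q(-9, c(y(-1))))/570 = (2*I*√5)/570 = (2*I*√5)*(1/570) = I*√5/285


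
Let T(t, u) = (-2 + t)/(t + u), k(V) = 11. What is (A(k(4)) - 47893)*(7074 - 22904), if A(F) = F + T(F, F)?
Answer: 8337621425/11 ≈ 7.5797e+8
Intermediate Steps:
T(t, u) = (-2 + t)/(t + u)
A(F) = F + (-2 + F)/(2*F) (A(F) = F + (-2 + F)/(F + F) = F + (-2 + F)/((2*F)) = F + (1/(2*F))*(-2 + F) = F + (-2 + F)/(2*F))
(A(k(4)) - 47893)*(7074 - 22904) = ((1/2 + 11 - 1/11) - 47893)*(7074 - 22904) = ((1/2 + 11 - 1*1/11) - 47893)*(-15830) = ((1/2 + 11 - 1/11) - 47893)*(-15830) = (251/22 - 47893)*(-15830) = -1053395/22*(-15830) = 8337621425/11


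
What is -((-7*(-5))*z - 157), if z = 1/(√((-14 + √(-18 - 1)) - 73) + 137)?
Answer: 157 - 35/(137 + √(-87 + I*√19)) ≈ 156.75 + 0.01726*I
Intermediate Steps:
z = 1/(137 + √(-87 + I*√19)) (z = 1/(√((-14 + √(-19)) - 73) + 137) = 1/(√((-14 + I*√19) - 73) + 137) = 1/(√(-87 + I*√19) + 137) = 1/(137 + √(-87 + I*√19)) ≈ 0.0072533 - 0.00049314*I)
-((-7*(-5))*z - 157) = -((-7*(-5))/(137 + √(-87 + I*√19)) - 157) = -(35/(137 + √(-87 + I*√19)) - 157) = -(-157 + 35/(137 + √(-87 + I*√19))) = 157 - 35/(137 + √(-87 + I*√19))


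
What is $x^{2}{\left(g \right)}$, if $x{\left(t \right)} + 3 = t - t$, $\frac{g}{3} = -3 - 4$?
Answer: $9$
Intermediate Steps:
$g = -21$ ($g = 3 \left(-3 - 4\right) = 3 \left(-7\right) = -21$)
$x{\left(t \right)} = -3$ ($x{\left(t \right)} = -3 + \left(t - t\right) = -3 + 0 = -3$)
$x^{2}{\left(g \right)} = \left(-3\right)^{2} = 9$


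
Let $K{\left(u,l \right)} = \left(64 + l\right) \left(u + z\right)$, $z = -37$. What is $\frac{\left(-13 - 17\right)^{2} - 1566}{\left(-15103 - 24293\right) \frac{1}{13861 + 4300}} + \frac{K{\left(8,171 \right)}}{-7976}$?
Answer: $\frac{8061667193}{26185208} \approx 307.87$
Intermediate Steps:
$K{\left(u,l \right)} = \left(-37 + u\right) \left(64 + l\right)$ ($K{\left(u,l \right)} = \left(64 + l\right) \left(u - 37\right) = \left(64 + l\right) \left(-37 + u\right) = \left(-37 + u\right) \left(64 + l\right)$)
$\frac{\left(-13 - 17\right)^{2} - 1566}{\left(-15103 - 24293\right) \frac{1}{13861 + 4300}} + \frac{K{\left(8,171 \right)}}{-7976} = \frac{\left(-13 - 17\right)^{2} - 1566}{\left(-15103 - 24293\right) \frac{1}{13861 + 4300}} + \frac{-2368 - 6327 + 64 \cdot 8 + 171 \cdot 8}{-7976} = \frac{\left(-30\right)^{2} - 1566}{\left(-39396\right) \frac{1}{18161}} + \left(-2368 - 6327 + 512 + 1368\right) \left(- \frac{1}{7976}\right) = \frac{900 - 1566}{\left(-39396\right) \frac{1}{18161}} - - \frac{6815}{7976} = - \frac{666}{- \frac{39396}{18161}} + \frac{6815}{7976} = \left(-666\right) \left(- \frac{18161}{39396}\right) + \frac{6815}{7976} = \frac{2015871}{6566} + \frac{6815}{7976} = \frac{8061667193}{26185208}$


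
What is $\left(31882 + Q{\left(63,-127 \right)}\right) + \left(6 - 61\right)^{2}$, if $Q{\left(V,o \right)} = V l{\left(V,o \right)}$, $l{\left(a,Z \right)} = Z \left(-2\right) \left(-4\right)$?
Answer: $-29101$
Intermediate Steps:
$l{\left(a,Z \right)} = 8 Z$ ($l{\left(a,Z \right)} = - 2 Z \left(-4\right) = 8 Z$)
$Q{\left(V,o \right)} = 8 V o$ ($Q{\left(V,o \right)} = V 8 o = 8 V o$)
$\left(31882 + Q{\left(63,-127 \right)}\right) + \left(6 - 61\right)^{2} = \left(31882 + 8 \cdot 63 \left(-127\right)\right) + \left(6 - 61\right)^{2} = \left(31882 - 64008\right) + \left(-55\right)^{2} = -32126 + 3025 = -29101$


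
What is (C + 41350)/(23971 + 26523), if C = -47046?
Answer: -2848/25247 ≈ -0.11281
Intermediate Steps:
(C + 41350)/(23971 + 26523) = (-47046 + 41350)/(23971 + 26523) = -5696/50494 = -5696*1/50494 = -2848/25247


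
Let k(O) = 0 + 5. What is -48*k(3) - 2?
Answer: -242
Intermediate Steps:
k(O) = 5
-48*k(3) - 2 = -48*5 - 2 = -240 - 2 = -242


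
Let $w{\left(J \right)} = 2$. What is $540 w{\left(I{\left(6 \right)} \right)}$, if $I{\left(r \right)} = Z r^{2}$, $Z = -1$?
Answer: $1080$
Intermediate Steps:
$I{\left(r \right)} = - r^{2}$
$540 w{\left(I{\left(6 \right)} \right)} = 540 \cdot 2 = 1080$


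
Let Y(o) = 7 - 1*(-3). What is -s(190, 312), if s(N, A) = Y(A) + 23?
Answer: -33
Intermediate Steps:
Y(o) = 10 (Y(o) = 7 + 3 = 10)
s(N, A) = 33 (s(N, A) = 10 + 23 = 33)
-s(190, 312) = -1*33 = -33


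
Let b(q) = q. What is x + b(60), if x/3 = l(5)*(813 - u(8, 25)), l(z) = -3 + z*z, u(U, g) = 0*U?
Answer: 53718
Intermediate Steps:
u(U, g) = 0
l(z) = -3 + z²
x = 53658 (x = 3*((-3 + 5²)*(813 - 1*0)) = 3*((-3 + 25)*(813 + 0)) = 3*(22*813) = 3*17886 = 53658)
x + b(60) = 53658 + 60 = 53718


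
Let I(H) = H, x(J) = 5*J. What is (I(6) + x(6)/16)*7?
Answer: 441/8 ≈ 55.125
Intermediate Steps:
(I(6) + x(6)/16)*7 = (6 + (5*6)/16)*7 = (6 + 30*(1/16))*7 = (6 + 15/8)*7 = (63/8)*7 = 441/8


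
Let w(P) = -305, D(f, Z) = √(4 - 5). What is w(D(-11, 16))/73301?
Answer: -305/73301 ≈ -0.0041609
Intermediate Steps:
D(f, Z) = I (D(f, Z) = √(-1) = I)
w(D(-11, 16))/73301 = -305/73301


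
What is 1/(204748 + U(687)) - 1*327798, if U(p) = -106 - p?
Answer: -66856041089/203955 ≈ -3.2780e+5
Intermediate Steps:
1/(204748 + U(687)) - 1*327798 = 1/(204748 + (-106 - 1*687)) - 1*327798 = 1/(204748 + (-106 - 687)) - 327798 = 1/(204748 - 793) - 327798 = 1/203955 - 327798 = -66856041089/203955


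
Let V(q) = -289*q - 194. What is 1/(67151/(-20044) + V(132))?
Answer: -20044/768594199 ≈ -2.6079e-5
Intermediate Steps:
V(q) = -194 - 289*q
1/(67151/(-20044) + V(132)) = 1/(67151/(-20044) + (-194 - 289*132)) = 1/(67151*(-1/20044) + (-194 - 38148)) = 1/(-67151/20044 - 38342) = 1/(-768594199/20044) = -20044/768594199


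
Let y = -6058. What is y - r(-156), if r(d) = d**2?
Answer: -30394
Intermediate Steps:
y - r(-156) = -6058 - 1*(-156)**2 = -6058 - 1*24336 = -6058 - 24336 = -30394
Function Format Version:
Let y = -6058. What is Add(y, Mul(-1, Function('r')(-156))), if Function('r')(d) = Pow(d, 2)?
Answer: -30394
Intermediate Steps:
Add(y, Mul(-1, Function('r')(-156))) = Add(-6058, Mul(-1, Pow(-156, 2))) = Add(-6058, Mul(-1, 24336)) = Add(-6058, -24336) = -30394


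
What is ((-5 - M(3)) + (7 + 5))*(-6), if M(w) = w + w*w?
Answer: 30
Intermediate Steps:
M(w) = w + w²
((-5 - M(3)) + (7 + 5))*(-6) = ((-5 - 3*(1 + 3)) + (7 + 5))*(-6) = ((-5 - 3*4) + 12)*(-6) = ((-5 - 1*12) + 12)*(-6) = ((-5 - 12) + 12)*(-6) = (-17 + 12)*(-6) = -5*(-6) = 30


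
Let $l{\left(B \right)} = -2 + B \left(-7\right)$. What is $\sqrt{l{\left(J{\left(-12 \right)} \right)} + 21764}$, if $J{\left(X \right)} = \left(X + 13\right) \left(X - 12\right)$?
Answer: $\sqrt{21930} \approx 148.09$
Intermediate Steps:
$J{\left(X \right)} = \left(-12 + X\right) \left(13 + X\right)$ ($J{\left(X \right)} = \left(13 + X\right) \left(-12 + X\right) = \left(-12 + X\right) \left(13 + X\right)$)
$l{\left(B \right)} = -2 - 7 B$
$\sqrt{l{\left(J{\left(-12 \right)} \right)} + 21764} = \sqrt{\left(-2 - 7 \left(-156 - 12 + \left(-12\right)^{2}\right)\right) + 21764} = \sqrt{\left(-2 - 7 \left(-156 - 12 + 144\right)\right) + 21764} = \sqrt{\left(-2 - -168\right) + 21764} = \sqrt{\left(-2 + 168\right) + 21764} = \sqrt{166 + 21764} = \sqrt{21930}$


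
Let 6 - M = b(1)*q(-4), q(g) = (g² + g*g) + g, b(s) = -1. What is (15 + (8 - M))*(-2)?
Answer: 22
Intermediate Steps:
q(g) = g + 2*g² (q(g) = (g² + g²) + g = 2*g² + g = g + 2*g²)
M = 34 (M = 6 - (-1)*(-4*(1 + 2*(-4))) = 6 - (-1)*(-4*(1 - 8)) = 6 - (-1)*(-4*(-7)) = 6 - (-1)*28 = 6 - 1*(-28) = 6 + 28 = 34)
(15 + (8 - M))*(-2) = (15 + (8 - 1*34))*(-2) = (15 + (8 - 34))*(-2) = (15 - 26)*(-2) = -11*(-2) = 22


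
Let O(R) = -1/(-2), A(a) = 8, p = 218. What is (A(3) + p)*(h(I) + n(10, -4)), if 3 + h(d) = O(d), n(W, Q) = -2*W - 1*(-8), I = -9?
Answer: -3277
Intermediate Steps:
n(W, Q) = 8 - 2*W (n(W, Q) = -2*W + 8 = 8 - 2*W)
O(R) = 1/2 (O(R) = -1*(-1/2) = 1/2)
h(d) = -5/2 (h(d) = -3 + 1/2 = -5/2)
(A(3) + p)*(h(I) + n(10, -4)) = (8 + 218)*(-5/2 + (8 - 2*10)) = 226*(-5/2 + (8 - 20)) = 226*(-5/2 - 12) = 226*(-29/2) = -3277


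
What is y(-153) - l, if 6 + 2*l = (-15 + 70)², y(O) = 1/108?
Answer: -163025/108 ≈ -1509.5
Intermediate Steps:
y(O) = 1/108
l = 3019/2 (l = -3 + (-15 + 70)²/2 = -3 + (½)*55² = -3 + (½)*3025 = -3 + 3025/2 = 3019/2 ≈ 1509.5)
y(-153) - l = 1/108 - 1*3019/2 = 1/108 - 3019/2 = -163025/108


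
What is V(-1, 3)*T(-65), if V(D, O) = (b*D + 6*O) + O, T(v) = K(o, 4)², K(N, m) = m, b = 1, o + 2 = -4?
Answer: 320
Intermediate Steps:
o = -6 (o = -2 - 4 = -6)
T(v) = 16 (T(v) = 4² = 16)
V(D, O) = D + 7*O (V(D, O) = (1*D + 6*O) + O = (D + 6*O) + O = D + 7*O)
V(-1, 3)*T(-65) = (-1 + 7*3)*16 = (-1 + 21)*16 = 20*16 = 320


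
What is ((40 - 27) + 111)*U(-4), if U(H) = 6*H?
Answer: -2976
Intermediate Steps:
((40 - 27) + 111)*U(-4) = ((40 - 27) + 111)*(6*(-4)) = (13 + 111)*(-24) = 124*(-24) = -2976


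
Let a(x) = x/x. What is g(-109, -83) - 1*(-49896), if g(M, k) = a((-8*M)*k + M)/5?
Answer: 249481/5 ≈ 49896.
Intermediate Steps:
a(x) = 1
g(M, k) = ⅕ (g(M, k) = 1/5 = 1*(⅕) = ⅕)
g(-109, -83) - 1*(-49896) = ⅕ - 1*(-49896) = ⅕ + 49896 = 249481/5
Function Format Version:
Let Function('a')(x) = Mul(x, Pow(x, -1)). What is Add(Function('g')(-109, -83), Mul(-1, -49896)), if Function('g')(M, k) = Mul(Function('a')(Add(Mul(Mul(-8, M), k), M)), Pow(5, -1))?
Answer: Rational(249481, 5) ≈ 49896.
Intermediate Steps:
Function('a')(x) = 1
Function('g')(M, k) = Rational(1, 5) (Function('g')(M, k) = Mul(1, Pow(5, -1)) = Mul(1, Rational(1, 5)) = Rational(1, 5))
Add(Function('g')(-109, -83), Mul(-1, -49896)) = Add(Rational(1, 5), Mul(-1, -49896)) = Add(Rational(1, 5), 49896) = Rational(249481, 5)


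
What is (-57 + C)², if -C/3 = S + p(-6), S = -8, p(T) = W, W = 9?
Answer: 3600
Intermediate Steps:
p(T) = 9
C = -3 (C = -3*(-8 + 9) = -3*1 = -3)
(-57 + C)² = (-57 - 3)² = (-60)² = 3600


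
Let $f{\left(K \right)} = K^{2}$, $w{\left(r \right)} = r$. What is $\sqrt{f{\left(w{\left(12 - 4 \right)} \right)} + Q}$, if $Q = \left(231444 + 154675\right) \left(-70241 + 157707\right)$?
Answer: $\sqrt{33772284518} \approx 1.8377 \cdot 10^{5}$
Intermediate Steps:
$Q = 33772284454$ ($Q = 386119 \cdot 87466 = 33772284454$)
$\sqrt{f{\left(w{\left(12 - 4 \right)} \right)} + Q} = \sqrt{\left(12 - 4\right)^{2} + 33772284454} = \sqrt{8^{2} + 33772284454} = \sqrt{64 + 33772284454} = \sqrt{33772284518}$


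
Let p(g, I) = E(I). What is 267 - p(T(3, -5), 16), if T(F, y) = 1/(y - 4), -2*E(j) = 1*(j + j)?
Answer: 283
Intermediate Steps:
E(j) = -j (E(j) = -(j + j)/2 = -2*j/2 = -j)
T(F, y) = 1/(-4 + y)
p(g, I) = -I
267 - p(T(3, -5), 16) = 267 - (-1)*16 = 267 - 1*(-16) = 267 + 16 = 283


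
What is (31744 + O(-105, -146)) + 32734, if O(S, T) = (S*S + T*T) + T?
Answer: 96673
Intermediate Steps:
O(S, T) = T + S² + T² (O(S, T) = (S² + T²) + T = T + S² + T²)
(31744 + O(-105, -146)) + 32734 = (31744 + (-146 + (-105)² + (-146)²)) + 32734 = (31744 + (-146 + 11025 + 21316)) + 32734 = (31744 + 32195) + 32734 = 63939 + 32734 = 96673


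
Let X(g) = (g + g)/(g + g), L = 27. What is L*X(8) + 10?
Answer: 37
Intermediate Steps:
X(g) = 1 (X(g) = (2*g)/((2*g)) = (2*g)*(1/(2*g)) = 1)
L*X(8) + 10 = 27*1 + 10 = 27 + 10 = 37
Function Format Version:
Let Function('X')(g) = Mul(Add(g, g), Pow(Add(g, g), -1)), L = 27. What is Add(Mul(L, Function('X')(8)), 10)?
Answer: 37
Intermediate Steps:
Function('X')(g) = 1 (Function('X')(g) = Mul(Mul(2, g), Pow(Mul(2, g), -1)) = Mul(Mul(2, g), Mul(Rational(1, 2), Pow(g, -1))) = 1)
Add(Mul(L, Function('X')(8)), 10) = Add(Mul(27, 1), 10) = Add(27, 10) = 37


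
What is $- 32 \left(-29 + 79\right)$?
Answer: $-1600$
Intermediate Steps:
$- 32 \left(-29 + 79\right) = \left(-32\right) 50 = -1600$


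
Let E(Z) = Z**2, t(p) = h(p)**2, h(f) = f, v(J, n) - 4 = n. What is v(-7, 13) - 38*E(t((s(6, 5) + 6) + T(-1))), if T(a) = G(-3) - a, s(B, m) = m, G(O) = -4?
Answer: -155631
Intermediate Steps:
v(J, n) = 4 + n
T(a) = -4 - a
t(p) = p**2
v(-7, 13) - 38*E(t((s(6, 5) + 6) + T(-1))) = (4 + 13) - 38*((5 + 6) + (-4 - 1*(-1)))**4 = 17 - 38*(11 + (-4 + 1))**4 = 17 - 38*(11 - 3)**4 = 17 - 38*(8**2)**2 = 17 - 38*64**2 = 17 - 38*4096 = 17 - 155648 = -155631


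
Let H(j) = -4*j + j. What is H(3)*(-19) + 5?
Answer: 176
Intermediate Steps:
H(j) = -3*j
H(3)*(-19) + 5 = -3*3*(-19) + 5 = -9*(-19) + 5 = 171 + 5 = 176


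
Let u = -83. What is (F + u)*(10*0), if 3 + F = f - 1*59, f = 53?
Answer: 0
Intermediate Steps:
F = -9 (F = -3 + (53 - 1*59) = -3 + (53 - 59) = -3 - 6 = -9)
(F + u)*(10*0) = (-9 - 83)*(10*0) = -92*0 = 0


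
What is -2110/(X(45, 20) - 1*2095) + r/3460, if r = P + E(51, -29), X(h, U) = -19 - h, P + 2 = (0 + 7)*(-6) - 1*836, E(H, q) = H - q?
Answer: 278670/373507 ≈ 0.74609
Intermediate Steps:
P = -880 (P = -2 + ((0 + 7)*(-6) - 1*836) = -2 + (7*(-6) - 836) = -2 + (-42 - 836) = -2 - 878 = -880)
r = -800 (r = -880 + (51 - 1*(-29)) = -880 + (51 + 29) = -880 + 80 = -800)
-2110/(X(45, 20) - 1*2095) + r/3460 = -2110/((-19 - 1*45) - 1*2095) - 800/3460 = -2110/((-19 - 45) - 2095) - 800*1/3460 = -2110/(-64 - 2095) - 40/173 = -2110/(-2159) - 40/173 = -2110*(-1/2159) - 40/173 = 2110/2159 - 40/173 = 278670/373507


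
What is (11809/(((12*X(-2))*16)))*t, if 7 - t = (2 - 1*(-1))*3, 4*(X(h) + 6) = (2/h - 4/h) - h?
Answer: 1687/72 ≈ 23.431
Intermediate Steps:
X(h) = -6 - 1/(2*h) - h/4 (X(h) = -6 + ((2/h - 4/h) - h)/4 = -6 + (-2/h - h)/4 = -6 + (-h - 2/h)/4 = -6 + (-1/(2*h) - h/4) = -6 - 1/(2*h) - h/4)
t = -2 (t = 7 - (2 - 1*(-1))*3 = 7 - (2 + 1)*3 = 7 - 3*3 = 7 - 1*9 = 7 - 9 = -2)
(11809/(((12*X(-2))*16)))*t = (11809/(((12*((1/4)*(-2 - 1*(-2)*(24 - 2))/(-2)))*16)))*(-2) = (11809/(((12*((1/4)*(-1/2)*(-2 - 1*(-2)*22)))*16)))*(-2) = (11809/(((12*((1/4)*(-1/2)*(-2 + 44)))*16)))*(-2) = (11809/(((12*((1/4)*(-1/2)*42))*16)))*(-2) = (11809/(((12*(-21/4))*16)))*(-2) = (11809/((-63*16)))*(-2) = (11809/(-1008))*(-2) = (11809*(-1/1008))*(-2) = -1687/144*(-2) = 1687/72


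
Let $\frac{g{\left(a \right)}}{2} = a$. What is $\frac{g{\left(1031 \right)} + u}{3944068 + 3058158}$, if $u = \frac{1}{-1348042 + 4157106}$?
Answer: $\frac{5792289969}{19669700976464} \approx 0.00029448$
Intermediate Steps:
$g{\left(a \right)} = 2 a$
$u = \frac{1}{2809064} \approx 3.5599 \cdot 10^{-7}$
$\frac{g{\left(1031 \right)} + u}{3944068 + 3058158} = \frac{2 \cdot 1031 + \frac{1}{2809064}}{3944068 + 3058158} = \frac{2062 + \frac{1}{2809064}}{7002226} = \frac{5792289969}{2809064} \cdot \frac{1}{7002226} = \frac{5792289969}{19669700976464}$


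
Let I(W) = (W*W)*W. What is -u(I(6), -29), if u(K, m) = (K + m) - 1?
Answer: -186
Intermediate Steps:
I(W) = W³ (I(W) = W²*W = W³)
u(K, m) = -1 + K + m
-u(I(6), -29) = -(-1 + 6³ - 29) = -(-1 + 216 - 29) = -1*186 = -186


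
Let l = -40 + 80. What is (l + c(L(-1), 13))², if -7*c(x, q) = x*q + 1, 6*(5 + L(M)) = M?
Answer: 4313929/1764 ≈ 2445.5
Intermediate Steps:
L(M) = -5 + M/6
c(x, q) = -⅐ - q*x/7 (c(x, q) = -(x*q + 1)/7 = -(q*x + 1)/7 = -(1 + q*x)/7 = -⅐ - q*x/7)
l = 40
(l + c(L(-1), 13))² = (40 + (-⅐ - ⅐*13*(-5 + (⅙)*(-1))))² = (40 + (-⅐ - ⅐*13*(-5 - ⅙)))² = (40 + (-⅐ - ⅐*13*(-31/6)))² = (40 + (-⅐ + 403/42))² = (40 + 397/42)² = (2077/42)² = 4313929/1764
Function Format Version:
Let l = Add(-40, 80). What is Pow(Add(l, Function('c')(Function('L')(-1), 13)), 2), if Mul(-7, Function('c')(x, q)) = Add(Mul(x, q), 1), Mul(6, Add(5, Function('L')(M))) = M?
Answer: Rational(4313929, 1764) ≈ 2445.5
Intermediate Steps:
Function('L')(M) = Add(-5, Mul(Rational(1, 6), M))
Function('c')(x, q) = Add(Rational(-1, 7), Mul(Rational(-1, 7), q, x)) (Function('c')(x, q) = Mul(Rational(-1, 7), Add(Mul(x, q), 1)) = Mul(Rational(-1, 7), Add(Mul(q, x), 1)) = Mul(Rational(-1, 7), Add(1, Mul(q, x))) = Add(Rational(-1, 7), Mul(Rational(-1, 7), q, x)))
l = 40
Pow(Add(l, Function('c')(Function('L')(-1), 13)), 2) = Pow(Add(40, Add(Rational(-1, 7), Mul(Rational(-1, 7), 13, Add(-5, Mul(Rational(1, 6), -1))))), 2) = Pow(Add(40, Add(Rational(-1, 7), Mul(Rational(-1, 7), 13, Add(-5, Rational(-1, 6))))), 2) = Pow(Add(40, Add(Rational(-1, 7), Mul(Rational(-1, 7), 13, Rational(-31, 6)))), 2) = Pow(Add(40, Add(Rational(-1, 7), Rational(403, 42))), 2) = Pow(Add(40, Rational(397, 42)), 2) = Pow(Rational(2077, 42), 2) = Rational(4313929, 1764)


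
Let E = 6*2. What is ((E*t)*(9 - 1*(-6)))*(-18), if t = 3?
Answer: -9720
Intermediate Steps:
E = 12
((E*t)*(9 - 1*(-6)))*(-18) = ((12*3)*(9 - 1*(-6)))*(-18) = (36*(9 + 6))*(-18) = (36*15)*(-18) = 540*(-18) = -9720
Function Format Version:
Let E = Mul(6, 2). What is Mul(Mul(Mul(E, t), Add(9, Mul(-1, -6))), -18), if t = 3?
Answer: -9720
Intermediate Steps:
E = 12
Mul(Mul(Mul(E, t), Add(9, Mul(-1, -6))), -18) = Mul(Mul(Mul(12, 3), Add(9, Mul(-1, -6))), -18) = Mul(Mul(36, Add(9, 6)), -18) = Mul(Mul(36, 15), -18) = Mul(540, -18) = -9720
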